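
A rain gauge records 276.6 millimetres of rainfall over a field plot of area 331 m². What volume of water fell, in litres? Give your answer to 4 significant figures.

91550 litres

1 mm over 1 m² is 1 L, so volume = 276.6 × 331 = 91554.6 L ≈ 91550 L.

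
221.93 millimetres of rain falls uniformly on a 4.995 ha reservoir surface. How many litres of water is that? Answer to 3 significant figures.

11100000 litres

Area: 4.995 ha = 49950 m².
1 mm over 1 m² is 1 L, so volume = 221.93 × 49950 = 11085404 L ≈ 11100000 L.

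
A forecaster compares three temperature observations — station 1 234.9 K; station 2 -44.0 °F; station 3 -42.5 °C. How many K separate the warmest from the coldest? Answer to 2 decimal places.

4.25 K

station 1: 234.9 K = -38.250 °C.
station 2: -44.0 °F = -42.222 °C.
Spread: (-38.250) − (-42.500) = 4.250 °C.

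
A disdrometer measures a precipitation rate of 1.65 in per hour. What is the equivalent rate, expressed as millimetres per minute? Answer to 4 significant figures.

0.6985 mm/minute

1.65 in/hour × 25.4 mm/in × 0.0166667 hour/minute = 0.6985 mm/minute.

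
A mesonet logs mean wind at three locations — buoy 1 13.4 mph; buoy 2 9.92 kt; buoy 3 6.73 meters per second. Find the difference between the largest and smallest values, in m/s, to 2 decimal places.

buoy 1: 13.4 mph = 5.9903 m/s.
buoy 2: 9.92 kt = 5.1033 m/s.
Spread: 6.7300 − 5.1033 = 1.63 m/s.

1.63 m/s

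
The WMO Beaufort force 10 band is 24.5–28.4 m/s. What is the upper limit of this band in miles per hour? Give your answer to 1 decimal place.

24.5–28.4 m/s × 2.237 = 54.8–63.5 mph.

63.5 mph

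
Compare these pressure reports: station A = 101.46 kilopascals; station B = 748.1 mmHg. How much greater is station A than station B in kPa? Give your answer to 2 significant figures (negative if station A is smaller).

1.7 kPa

station B: 748.1 mmHg = 99.738 kPa.
Difference: 101.460 − 99.738 = 1.7 kPa.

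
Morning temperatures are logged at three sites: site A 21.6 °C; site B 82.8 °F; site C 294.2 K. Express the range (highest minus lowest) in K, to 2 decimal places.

7.17 K

site B: 82.8 °F = 28.222 °C.
site C: 294.2 K = 21.050 °C.
Spread: 28.222 − 21.050 = 7.172 °C.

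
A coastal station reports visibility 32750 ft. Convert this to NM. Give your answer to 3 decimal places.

1 ft = 0.000164579 nmi, so 32750 × 0.000164579 = 5.390 nmi.

5.390 nmi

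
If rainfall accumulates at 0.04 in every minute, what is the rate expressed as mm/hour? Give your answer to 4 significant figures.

0.04 in/minute × 25.4 mm/in × 60 minute/hour = 60.96 mm/hour.

60.96 mm/hour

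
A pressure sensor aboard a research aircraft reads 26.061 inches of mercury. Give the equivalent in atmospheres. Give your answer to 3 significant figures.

0.871 atm

1 inHg = 0.0334211 atm, so 26.061 × 0.0334211 = 0.871 atm.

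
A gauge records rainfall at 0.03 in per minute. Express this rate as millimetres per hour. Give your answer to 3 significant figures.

45.7 mm/hour

0.03 in/minute × 25.4 mm/in × 60 minute/hour = 45.7 mm/hour.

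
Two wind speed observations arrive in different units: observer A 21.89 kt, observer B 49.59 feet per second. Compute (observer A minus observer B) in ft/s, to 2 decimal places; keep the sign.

observer A: 21.89 kt = 36.9462 ft/s.
Difference: 36.9462 − 49.5900 = -12.64 ft/s.

-12.64 ft/s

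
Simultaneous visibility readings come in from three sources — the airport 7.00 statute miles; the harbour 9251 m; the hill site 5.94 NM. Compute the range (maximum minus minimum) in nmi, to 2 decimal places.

the airport: 7.00 SM = 6.0828 nmi.
the harbour: 9251 m = 4.9951 nmi.
Spread: 6.0828 − 4.9951 = 1.09 nmi.

1.09 nmi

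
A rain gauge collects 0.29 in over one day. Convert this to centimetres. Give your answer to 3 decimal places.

0.737 cm

1 in = 2.54 cm, so 0.29 × 2.54 = 0.737 cm.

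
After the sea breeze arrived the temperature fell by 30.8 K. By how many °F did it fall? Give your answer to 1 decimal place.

A change of 1 °C equals a change of 1.8 °F: Δ°F = 30.8 × 1.8 = 55.4 °F.

55.4 °F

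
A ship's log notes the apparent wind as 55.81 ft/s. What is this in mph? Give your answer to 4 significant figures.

1 ft/s = 0.681818 mph, so 55.81 × 0.681818 = 38.05 mph.

38.05 mph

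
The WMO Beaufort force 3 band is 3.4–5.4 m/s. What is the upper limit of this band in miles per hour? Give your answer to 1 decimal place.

3.4–5.4 m/s × 2.237 = 7.6–12.1 mph.

12.1 mph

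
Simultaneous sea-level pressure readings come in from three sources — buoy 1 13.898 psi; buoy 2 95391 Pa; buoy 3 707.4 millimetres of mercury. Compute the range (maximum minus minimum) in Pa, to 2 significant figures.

1500 Pa

buoy 1: 13.898 psi = 95823.34 Pa.
buoy 3: 707.4 mmHg = 94312.26 Pa.
Spread: 95823.34 − 94312.26 = 1500 Pa.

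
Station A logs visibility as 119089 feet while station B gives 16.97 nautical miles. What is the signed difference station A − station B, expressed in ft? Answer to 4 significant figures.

station B: 16.97 nmi = 103111.68 ft.
Difference: 119089.00 − 103111.68 = 15980 ft.

15980 ft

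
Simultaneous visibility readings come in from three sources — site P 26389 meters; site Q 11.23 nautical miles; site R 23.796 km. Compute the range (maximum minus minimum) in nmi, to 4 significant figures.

3.019 nmi

site P: 26389 m = 14.24892 nmi.
site R: 23.796 km = 12.84881 nmi.
Spread: 14.24892 − 11.23000 = 3.019 nmi.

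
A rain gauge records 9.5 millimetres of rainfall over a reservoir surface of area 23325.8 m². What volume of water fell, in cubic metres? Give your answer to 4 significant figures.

1 mm over 1 m² is 1 L, so volume = 9.5 × 23325.8 = 221595.1 L = 221.6 m³.

221.6 cubic metres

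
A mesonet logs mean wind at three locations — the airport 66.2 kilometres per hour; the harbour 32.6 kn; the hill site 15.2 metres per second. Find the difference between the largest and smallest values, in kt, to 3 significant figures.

6.20 kt

the airport: 66.2 km/h = 35.7451 kt.
the hill site: 15.2 m/s = 29.5464 kt.
Spread: 35.7451 − 29.5464 = 6.20 kt.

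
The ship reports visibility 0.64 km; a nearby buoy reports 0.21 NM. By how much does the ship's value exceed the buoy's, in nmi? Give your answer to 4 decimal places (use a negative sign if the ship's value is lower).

the ship: 0.64 km = 0.345572 nmi.
Difference: 0.345572 − 0.210000 = 0.1356 nmi.

0.1356 nmi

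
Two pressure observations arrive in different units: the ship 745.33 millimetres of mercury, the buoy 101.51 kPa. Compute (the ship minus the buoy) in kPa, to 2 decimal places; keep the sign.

the ship: 745.33 mmHg = 99.3692 kPa.
Difference: 99.3692 − 101.5100 = -2.14 kPa.

-2.14 kPa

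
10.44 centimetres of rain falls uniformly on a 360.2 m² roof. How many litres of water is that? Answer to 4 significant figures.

37600 litres

Depth: 10.44 cm × 10 = 104.4 mm.
1 mm over 1 m² is 1 L, so volume = 104.4 × 360.2 = 37604.88 L ≈ 37600 L.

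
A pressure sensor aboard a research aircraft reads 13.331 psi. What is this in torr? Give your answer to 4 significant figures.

689.4 mmHg

1 psi = 51.7149 mmHg, so 13.331 × 51.7149 = 689.4 mmHg.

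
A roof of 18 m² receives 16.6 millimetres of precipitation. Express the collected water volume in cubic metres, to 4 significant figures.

0.2988 cubic metres

1 mm over 1 m² is 1 L, so volume = 16.6 × 18 = 298.8 L = 0.2988 m³.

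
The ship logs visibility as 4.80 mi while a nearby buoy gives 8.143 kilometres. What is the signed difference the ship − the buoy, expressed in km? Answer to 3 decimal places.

the ship: 4.80 SM = 7.72485 km.
Difference: 7.72485 − 8.14300 = -0.418 km.

-0.418 km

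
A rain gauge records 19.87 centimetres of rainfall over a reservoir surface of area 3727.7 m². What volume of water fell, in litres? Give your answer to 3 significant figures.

741000 litres

Depth: 19.87 cm × 10 = 198.7 mm.
1 mm over 1 m² is 1 L, so volume = 198.7 × 3727.7 = 740693.99 L ≈ 741000 L.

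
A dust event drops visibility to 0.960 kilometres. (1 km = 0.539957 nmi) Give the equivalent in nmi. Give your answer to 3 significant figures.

1 km = 0.539957 nmi, so 0.960 × 0.539957 = 0.518 nmi.

0.518 nmi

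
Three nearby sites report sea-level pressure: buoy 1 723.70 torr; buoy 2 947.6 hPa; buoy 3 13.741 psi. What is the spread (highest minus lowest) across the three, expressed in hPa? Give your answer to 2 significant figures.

buoy 1: 723.70 mmHg = 964.85 hPa.
buoy 3: 13.741 psi = 947.41 hPa.
Spread: 964.85 − 947.41 = 17 hPa.

17 hPa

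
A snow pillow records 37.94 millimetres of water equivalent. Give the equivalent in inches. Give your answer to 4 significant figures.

1 mm = 0.0393701 in, so 37.94 × 0.0393701 = 1.494 in.

1.494 in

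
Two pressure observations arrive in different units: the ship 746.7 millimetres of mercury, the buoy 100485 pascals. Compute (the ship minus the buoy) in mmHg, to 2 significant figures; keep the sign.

-7.0 mmHg

the buoy: 100485 Pa = 753.699 mmHg.
Difference: 746.700 − 753.699 = -7.0 mmHg.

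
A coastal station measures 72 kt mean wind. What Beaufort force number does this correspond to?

Beaufort force 12

72 kt lies in the Beaufort 12 band (hurricane force, ≥64 kt).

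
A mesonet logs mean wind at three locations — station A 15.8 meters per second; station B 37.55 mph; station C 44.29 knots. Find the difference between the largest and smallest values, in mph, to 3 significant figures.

station A: 15.8 m/s = 35.344 mph.
station C: 44.29 kt = 50.968 mph.
Spread: 50.968 − 35.344 = 15.6 mph.

15.6 mph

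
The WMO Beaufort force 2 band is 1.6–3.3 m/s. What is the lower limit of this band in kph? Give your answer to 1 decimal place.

1.6–3.3 m/s × 3.6 = 5.8–11.9 km/h.

5.8 km/h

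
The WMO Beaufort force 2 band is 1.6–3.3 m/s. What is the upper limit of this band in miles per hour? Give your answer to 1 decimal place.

1.6–3.3 m/s × 2.237 = 3.6–7.4 mph.

7.4 mph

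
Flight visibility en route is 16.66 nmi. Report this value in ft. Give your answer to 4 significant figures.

1 nmi = 6076.12 ft, so 16.66 × 6076.12 = 101200 ft.

101200 ft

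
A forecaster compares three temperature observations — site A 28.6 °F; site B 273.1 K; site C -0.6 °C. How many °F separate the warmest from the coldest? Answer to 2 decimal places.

3.31 °F

site A: 28.6 °F = -1.889 °C.
site B: 273.1 K = -0.050 °C.
Spread: (-0.050) − (-1.889) = 1.839 °C = 3.31 °F.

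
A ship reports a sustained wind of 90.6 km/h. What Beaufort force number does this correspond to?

Beaufort force 10

90.6 km/h = 25.2 m/s, which is Beaufort 10 (storm, 24.5–28.4 m/s).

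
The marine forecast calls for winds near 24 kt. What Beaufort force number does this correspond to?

Beaufort force 6

24 kt lies in the Beaufort 6 band (strong breeze, 22–27 kt).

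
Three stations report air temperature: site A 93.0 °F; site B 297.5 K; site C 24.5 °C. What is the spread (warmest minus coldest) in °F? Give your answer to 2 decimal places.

17.17 °F

site A: 93.0 °F = 33.889 °C.
site B: 297.5 K = 24.350 °C.
Spread: 33.889 − 24.350 = 9.539 °C = 17.17 °F.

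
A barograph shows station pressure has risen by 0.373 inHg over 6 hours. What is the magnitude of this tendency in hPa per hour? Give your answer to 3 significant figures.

2.11 hPa per hour

0.373 inHg / 6 h × 33.8639 hPa/inHg = 2.11 hPa/h.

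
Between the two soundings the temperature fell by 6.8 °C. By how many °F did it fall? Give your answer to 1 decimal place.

A change of 1 °C equals a change of 1.8 °F: Δ°F = 6.8 × 1.8 = 12.2 °F.

12.2 °F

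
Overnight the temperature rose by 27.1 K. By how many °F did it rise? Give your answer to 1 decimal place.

Converting a difference, only the 9/5 scale factor applies: Δ°F = 27.1 × 1.8 = 48.8 °F.

48.8 °F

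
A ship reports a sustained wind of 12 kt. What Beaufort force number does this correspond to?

Beaufort force 4

12 kt lies in the Beaufort 4 band (moderate breeze, 11–16 kt).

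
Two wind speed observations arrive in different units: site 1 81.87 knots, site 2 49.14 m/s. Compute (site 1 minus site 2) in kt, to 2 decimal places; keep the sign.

-13.65 kt

site 2: 49.14 m/s = 95.5205 kt.
Difference: 81.8700 − 95.5205 = -13.65 kt.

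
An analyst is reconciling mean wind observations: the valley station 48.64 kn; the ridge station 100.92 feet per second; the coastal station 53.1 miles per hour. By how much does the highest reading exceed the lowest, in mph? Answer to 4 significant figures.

15.71 mph

the valley station: 48.64 kt = 55.9739 mph.
the ridge station: 100.92 ft/s = 68.8091 mph.
Spread: 68.8091 − 53.1000 = 15.71 mph.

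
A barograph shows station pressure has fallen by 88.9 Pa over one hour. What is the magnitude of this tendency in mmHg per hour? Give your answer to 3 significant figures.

0.667 mmHg per hour

88.9 Pa / 1 h × 0.00750062 mmHg/Pa = 0.667 mmHg/h.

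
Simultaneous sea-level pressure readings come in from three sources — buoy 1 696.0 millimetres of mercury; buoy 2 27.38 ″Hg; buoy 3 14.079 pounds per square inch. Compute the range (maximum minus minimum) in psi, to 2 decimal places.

0.63 psi

buoy 1: 696.0 mmHg = 13.4584 psi.
buoy 2: 27.38 inHg = 13.4478 psi.
Spread: 14.0790 − 13.4478 = 0.63 psi.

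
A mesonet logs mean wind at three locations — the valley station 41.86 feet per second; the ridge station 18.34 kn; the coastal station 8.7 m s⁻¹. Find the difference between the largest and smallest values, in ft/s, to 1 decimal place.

the ridge station: 18.34 kt = 30.954 ft/s.
the coastal station: 8.7 m/s = 28.543 ft/s.
Spread: 41.860 − 28.543 = 13.3 ft/s.

13.3 ft/s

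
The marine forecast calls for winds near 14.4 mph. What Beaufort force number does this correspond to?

Beaufort force 4

14.4 mph = 6.4 m/s, which is Beaufort 4 (moderate breeze, 5.5–7.9 m/s).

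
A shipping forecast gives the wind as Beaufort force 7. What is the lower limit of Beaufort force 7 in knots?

28 kt

Beaufort 7 (near gale) spans 28–33 knots.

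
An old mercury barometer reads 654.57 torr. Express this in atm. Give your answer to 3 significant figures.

1 mmHg = 0.00131579 atm, so 654.57 × 0.00131579 = 0.861 atm.

0.861 atm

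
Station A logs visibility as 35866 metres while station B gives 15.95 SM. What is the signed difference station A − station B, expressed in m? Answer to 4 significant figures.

10200 m

station B: 15.95 SM = 25669.04 m.
Difference: 35866.00 − 25669.04 = 10200 m.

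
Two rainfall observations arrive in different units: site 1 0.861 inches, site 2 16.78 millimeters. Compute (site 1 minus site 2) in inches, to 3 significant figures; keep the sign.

site 2: 16.78 mm = 0.66063 in.
Difference: 0.86100 − 0.66063 = 0.200 in.

0.200 in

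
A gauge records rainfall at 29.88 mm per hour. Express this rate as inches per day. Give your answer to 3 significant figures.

28.2 in/day

29.88 mm/hour × 0.0393701 in/mm × 24 hour/day = 28.2 in/day.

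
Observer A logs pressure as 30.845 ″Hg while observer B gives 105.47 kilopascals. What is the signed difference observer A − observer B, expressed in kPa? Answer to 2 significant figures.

-1.0 kPa

observer A: 30.845 inHg = 104.453 kPa.
Difference: 104.453 − 105.470 = -1.0 kPa.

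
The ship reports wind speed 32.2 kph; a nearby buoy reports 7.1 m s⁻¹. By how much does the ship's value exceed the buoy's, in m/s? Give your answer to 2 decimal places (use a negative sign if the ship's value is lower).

the ship: 32.2 km/h = 8.9444 m/s.
Difference: 8.9444 − 7.1000 = 1.84 m/s.

1.84 m/s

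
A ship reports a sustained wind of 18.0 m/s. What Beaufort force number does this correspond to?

Beaufort force 8

18.0 m/s lies in the Beaufort 8 band (gale, 17.2–20.7 m/s).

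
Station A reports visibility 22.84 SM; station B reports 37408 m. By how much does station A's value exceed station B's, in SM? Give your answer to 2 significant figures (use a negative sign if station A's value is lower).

-0.40 SM

station B: 37408 m = 23.2443 SM.
Difference: 22.8400 − 23.2443 = -0.40 SM.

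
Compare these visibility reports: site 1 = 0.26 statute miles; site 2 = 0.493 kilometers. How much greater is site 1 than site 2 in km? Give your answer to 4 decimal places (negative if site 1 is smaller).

site 1: 0.26 SM = 0.418429 km.
Difference: 0.418429 − 0.493000 = -0.0746 km.

-0.0746 km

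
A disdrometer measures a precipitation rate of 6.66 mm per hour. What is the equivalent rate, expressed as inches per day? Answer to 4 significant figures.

6.293 in/day

6.66 mm/hour × 0.0393701 in/mm × 24 hour/day = 6.293 in/day.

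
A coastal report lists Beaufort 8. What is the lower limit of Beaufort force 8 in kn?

34 kt

Beaufort 8 (gale) spans 34–40 knots.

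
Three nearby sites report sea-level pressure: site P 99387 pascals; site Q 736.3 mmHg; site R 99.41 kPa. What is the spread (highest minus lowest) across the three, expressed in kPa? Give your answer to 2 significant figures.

1.2 kPa

site P: 99387 Pa = 99.387 kPa.
site Q: 736.3 mmHg = 98.165 kPa.
Spread: 99.410 − 98.165 = 1.2 kPa.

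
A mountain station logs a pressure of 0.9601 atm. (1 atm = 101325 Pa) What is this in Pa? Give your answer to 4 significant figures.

97280 Pa

1 atm = 101325 Pa, so 0.9601 × 101325 = 97280 Pa.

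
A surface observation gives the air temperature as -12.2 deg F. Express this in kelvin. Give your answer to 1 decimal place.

First to °C: -24.56 °C.
Then to K: 248.6 K.

248.6 K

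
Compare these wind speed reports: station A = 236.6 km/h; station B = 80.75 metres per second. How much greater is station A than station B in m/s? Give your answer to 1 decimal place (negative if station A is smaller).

-15.0 m/s

station A: 236.6 km/h = 65.722 m/s.
Difference: 65.722 − 80.750 = -15.0 m/s.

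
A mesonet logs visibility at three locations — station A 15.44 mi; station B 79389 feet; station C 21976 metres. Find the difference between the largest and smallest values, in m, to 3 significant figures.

station A: 15.44 SM = 24848.27 m.
station B: 79389 ft = 24197.77 m.
Spread: 24848.27 − 21976.00 = 2870 m.

2870 m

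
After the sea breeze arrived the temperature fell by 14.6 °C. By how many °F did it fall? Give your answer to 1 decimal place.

26.3 °F

A change of 1 °C equals a change of 1.8 °F: Δ°F = 14.6 × 1.8 = 26.3 °F.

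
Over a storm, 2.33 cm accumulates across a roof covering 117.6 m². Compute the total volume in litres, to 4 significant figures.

Depth: 2.33 cm × 10 = 23.3 mm.
1 mm over 1 m² is 1 L, so volume = 23.3 × 117.6 = 2740.08 L ≈ 2740 L.

2740 litres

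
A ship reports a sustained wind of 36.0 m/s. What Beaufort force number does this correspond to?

36.0 m/s lies in the Beaufort 12 band (hurricane force, ≥32.7 m/s).

Beaufort force 12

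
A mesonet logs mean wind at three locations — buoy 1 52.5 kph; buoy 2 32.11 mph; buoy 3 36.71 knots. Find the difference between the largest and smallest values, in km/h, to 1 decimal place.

buoy 2: 32.11 mph = 51.676 km/h.
buoy 3: 36.71 kt = 67.987 km/h.
Spread: 67.987 − 51.676 = 16.3 km/h.

16.3 km/h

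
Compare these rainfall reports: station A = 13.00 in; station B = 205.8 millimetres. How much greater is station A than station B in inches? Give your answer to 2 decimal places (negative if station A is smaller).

4.90 in

station B: 205.8 mm = 8.1024 in.
Difference: 13.0000 − 8.1024 = 4.90 in.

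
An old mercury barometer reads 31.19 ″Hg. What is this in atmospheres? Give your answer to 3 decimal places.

1 inHg = 0.0334211 atm, so 31.19 × 0.0334211 = 1.042 atm.

1.042 atm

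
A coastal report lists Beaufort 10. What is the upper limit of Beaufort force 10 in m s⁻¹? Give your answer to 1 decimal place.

Beaufort 10 (storm) spans 24.5–28.4 m/s.

28.4 m/s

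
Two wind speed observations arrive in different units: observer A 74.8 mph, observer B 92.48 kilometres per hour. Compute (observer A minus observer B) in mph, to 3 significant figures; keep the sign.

17.3 mph

observer B: 92.48 km/h = 57.464 mph.
Difference: 74.800 − 57.464 = 17.3 mph.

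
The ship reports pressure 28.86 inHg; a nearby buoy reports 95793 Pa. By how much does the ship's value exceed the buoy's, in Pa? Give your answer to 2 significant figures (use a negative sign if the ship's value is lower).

1900 Pa

the ship: 28.86 inHg = 97731.19 Pa.
Difference: 97731.19 − 95793.00 = 1900 Pa.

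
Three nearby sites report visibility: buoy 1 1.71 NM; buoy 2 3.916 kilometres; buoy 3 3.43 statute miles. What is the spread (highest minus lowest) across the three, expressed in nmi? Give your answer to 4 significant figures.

1.271 nmi

buoy 2: 3.916 km = 2.11447 nmi.
buoy 3: 3.43 SM = 2.98059 nmi.
Spread: 2.98059 − 1.71000 = 1.271 nmi.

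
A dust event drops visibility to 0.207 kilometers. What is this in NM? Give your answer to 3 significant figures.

1 km = 0.539957 nmi, so 0.207 × 0.539957 = 0.112 nmi.

0.112 nmi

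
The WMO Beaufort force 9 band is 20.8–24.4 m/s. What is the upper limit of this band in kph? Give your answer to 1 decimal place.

87.8 km/h

20.8–24.4 m/s × 3.6 = 74.9–87.8 km/h.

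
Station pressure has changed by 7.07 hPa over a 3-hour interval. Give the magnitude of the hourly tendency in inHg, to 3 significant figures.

7.07 hPa / 3 h × 0.02953 inHg/hPa = 0.0696 inHg/h.

0.0696 inHg per hour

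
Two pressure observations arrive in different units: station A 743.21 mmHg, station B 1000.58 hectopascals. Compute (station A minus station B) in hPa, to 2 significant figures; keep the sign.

-9.7 hPa

station A: 743.21 mmHg = 990.865 hPa.
Difference: 990.865 − 1000.580 = -9.7 hPa.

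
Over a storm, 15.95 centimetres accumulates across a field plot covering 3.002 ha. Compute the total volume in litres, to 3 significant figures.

Depth: 15.95 cm × 10 = 159.5 mm.
Area: 3.002 ha = 30020 m².
1 mm over 1 m² is 1 L, so volume = 159.5 × 30020 = 4788190 L ≈ 4790000 L.

4790000 litres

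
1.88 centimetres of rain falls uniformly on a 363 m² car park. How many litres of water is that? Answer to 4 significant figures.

Depth: 1.88 cm × 10 = 18.8 mm.
1 mm over 1 m² is 1 L, so volume = 18.8 × 363 = 6824.4 L ≈ 6824 L.

6824 litres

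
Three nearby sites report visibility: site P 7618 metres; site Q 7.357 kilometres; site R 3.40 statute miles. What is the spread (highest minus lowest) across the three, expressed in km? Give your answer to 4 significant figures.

2.146 km

site P: 7618 m = 7.61800 km.
site R: 3.40 SM = 5.47177 km.
Spread: 7.61800 − 5.47177 = 2.146 km.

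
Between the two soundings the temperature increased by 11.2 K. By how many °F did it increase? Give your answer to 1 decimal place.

20.2 °F

Converting a difference, only the 9/5 scale factor applies: Δ°F = 11.2 × 1.8 = 20.2 °F.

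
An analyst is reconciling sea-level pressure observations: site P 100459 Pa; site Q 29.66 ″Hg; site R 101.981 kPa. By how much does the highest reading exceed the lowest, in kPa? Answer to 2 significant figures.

1.5 kPa

site P: 100459 Pa = 100.459 kPa.
site Q: 29.66 inHg = 100.440 kPa.
Spread: 101.981 − 100.440 = 1.5 kPa.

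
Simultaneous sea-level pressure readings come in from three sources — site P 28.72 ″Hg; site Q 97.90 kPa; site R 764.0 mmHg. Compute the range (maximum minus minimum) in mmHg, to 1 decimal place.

34.5 mmHg

site P: 28.72 inHg = 729.488 mmHg.
site Q: 97.90 kPa = 734.310 mmHg.
Spread: 764.000 − 729.488 = 34.5 mmHg.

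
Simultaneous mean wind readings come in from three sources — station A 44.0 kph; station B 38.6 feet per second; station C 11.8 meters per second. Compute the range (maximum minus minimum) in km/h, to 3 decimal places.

station B: 38.6 ft/s = 42.35501 km/h.
station C: 11.8 m/s = 42.48000 km/h.
Spread: 44.00000 − 42.35501 = 1.645 km/h.

1.645 km/h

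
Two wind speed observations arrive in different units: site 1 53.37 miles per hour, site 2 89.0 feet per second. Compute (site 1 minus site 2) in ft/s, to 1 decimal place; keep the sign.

-10.7 ft/s

site 1: 53.37 mph = 78.276 ft/s.
Difference: 78.276 − 89.000 = -10.7 ft/s.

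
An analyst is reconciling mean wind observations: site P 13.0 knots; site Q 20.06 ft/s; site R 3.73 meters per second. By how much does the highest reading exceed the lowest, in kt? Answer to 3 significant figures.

site Q: 20.06 ft/s = 11.8852 kt.
site R: 3.73 m/s = 7.2505 kt.
Spread: 13.0000 − 7.2505 = 5.75 kt.

5.75 kt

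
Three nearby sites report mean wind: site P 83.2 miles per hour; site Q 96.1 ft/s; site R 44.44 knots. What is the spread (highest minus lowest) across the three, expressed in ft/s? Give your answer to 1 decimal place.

site P: 83.2 mph = 122.027 ft/s.
site R: 44.44 kt = 75.006 ft/s.
Spread: 122.027 − 75.006 = 47.0 ft/s.

47.0 ft/s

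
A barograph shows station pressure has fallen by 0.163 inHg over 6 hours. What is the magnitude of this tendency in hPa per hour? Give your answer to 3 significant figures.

0.163 inHg / 6 h × 33.8639 hPa/inHg = 0.920 hPa/h.

0.920 hPa per hour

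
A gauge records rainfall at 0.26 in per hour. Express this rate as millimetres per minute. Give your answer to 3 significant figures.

0.26 in/hour × 25.4 mm/in × 0.0166667 hour/minute = 0.110 mm/minute.

0.110 mm/minute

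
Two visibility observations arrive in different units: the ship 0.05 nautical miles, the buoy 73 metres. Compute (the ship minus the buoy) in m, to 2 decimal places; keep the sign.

the ship: 0.05 nmi = 92.6000 m.
Difference: 92.6000 − 73.0000 = 19.60 m.

19.60 m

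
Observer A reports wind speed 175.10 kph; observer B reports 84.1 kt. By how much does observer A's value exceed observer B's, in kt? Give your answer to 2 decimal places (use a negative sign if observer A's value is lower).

10.45 kt

observer A: 175.10 km/h = 94.5464 kt.
Difference: 94.5464 − 84.1000 = 10.45 kt.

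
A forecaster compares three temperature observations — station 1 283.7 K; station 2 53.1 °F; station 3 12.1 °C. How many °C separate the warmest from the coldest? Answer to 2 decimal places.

station 1: 283.7 K = 10.550 °C.
station 2: 53.1 °F = 11.722 °C.
Spread: 12.100 − 10.550 = 1.550 °C.

1.55 °C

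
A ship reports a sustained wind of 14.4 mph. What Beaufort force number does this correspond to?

14.4 mph = 6.4 m/s, which is Beaufort 4 (moderate breeze, 5.5–7.9 m/s).

Beaufort force 4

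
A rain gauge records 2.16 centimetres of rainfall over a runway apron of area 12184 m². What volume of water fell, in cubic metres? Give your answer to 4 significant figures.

263.2 cubic metres

Depth: 2.16 cm × 10 = 21.6 mm.
1 mm over 1 m² is 1 L, so volume = 21.6 × 12184 = 263174.4 L = 263.2 m³.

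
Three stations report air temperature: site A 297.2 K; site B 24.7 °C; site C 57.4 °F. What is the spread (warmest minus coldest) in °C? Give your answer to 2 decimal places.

10.59 °C

site A: 297.2 K = 24.050 °C.
site C: 57.4 °F = 14.111 °C.
Spread: 24.700 − 14.111 = 10.589 °C.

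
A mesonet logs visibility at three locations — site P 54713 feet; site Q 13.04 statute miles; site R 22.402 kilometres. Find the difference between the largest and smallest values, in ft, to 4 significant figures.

18780 ft

site Q: 13.04 SM = 68851.20 ft.
site R: 22.402 km = 73497.38 ft.
Spread: 73497.38 − 54713.00 = 18780 ft.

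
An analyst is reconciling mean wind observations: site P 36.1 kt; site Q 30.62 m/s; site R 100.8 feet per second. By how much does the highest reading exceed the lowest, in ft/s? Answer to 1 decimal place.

site P: 36.1 kt = 60.930 ft/s.
site Q: 30.62 m/s = 100.459 ft/s.
Spread: 100.800 − 60.930 = 39.9 ft/s.

39.9 ft/s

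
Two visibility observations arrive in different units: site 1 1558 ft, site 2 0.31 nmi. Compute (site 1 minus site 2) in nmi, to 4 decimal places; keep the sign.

-0.0536 nmi

site 1: 1558 ft = 0.256414 nmi.
Difference: 0.256414 − 0.310000 = -0.0536 nmi.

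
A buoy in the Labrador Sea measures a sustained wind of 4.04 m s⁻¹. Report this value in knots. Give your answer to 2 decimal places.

1 m/s = 1.94384 kt, so 4.04 × 1.94384 = 7.85 kt.

7.85 kt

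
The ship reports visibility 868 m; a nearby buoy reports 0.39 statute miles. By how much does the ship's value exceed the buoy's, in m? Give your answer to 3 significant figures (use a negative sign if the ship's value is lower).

the buoy: 0.39 SM = 627.64 m.
Difference: 868.00 − 627.64 = 240 m.

240 m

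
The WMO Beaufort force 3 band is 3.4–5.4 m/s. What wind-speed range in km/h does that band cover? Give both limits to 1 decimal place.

3.4–5.4 m/s × 3.6 = 12.2–19.4 km/h.

12.2 to 19.4 km/h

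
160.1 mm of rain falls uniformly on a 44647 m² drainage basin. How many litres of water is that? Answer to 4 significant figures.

7148000 litres

1 mm over 1 m² is 1 L, so volume = 160.1 × 44647 = 7147984.7 L ≈ 7148000 L.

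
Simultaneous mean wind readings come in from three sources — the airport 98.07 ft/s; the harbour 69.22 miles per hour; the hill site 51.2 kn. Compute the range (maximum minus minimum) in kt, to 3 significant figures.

8.95 kt

the airport: 98.07 ft/s = 58.1049 kt.
the harbour: 69.22 mph = 60.1505 kt.
Spread: 60.1505 − 51.2000 = 8.95 kt.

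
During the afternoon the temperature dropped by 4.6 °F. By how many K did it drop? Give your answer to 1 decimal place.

2.6 K

Converting a difference, only the 9/5 scale factor applies: ΔK = 4.6 × 0.5556 = 2.6 K.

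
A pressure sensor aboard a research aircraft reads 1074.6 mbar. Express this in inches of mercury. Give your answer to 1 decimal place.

1 mb = 0.02953 inHg, so 1074.6 × 0.02953 = 31.7 inHg.

31.7 inHg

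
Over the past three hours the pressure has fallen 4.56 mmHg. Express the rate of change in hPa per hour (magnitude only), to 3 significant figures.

4.56 mmHg / 3 h × 1.33322 hPa/mmHg = 2.03 hPa/h.

2.03 hPa per hour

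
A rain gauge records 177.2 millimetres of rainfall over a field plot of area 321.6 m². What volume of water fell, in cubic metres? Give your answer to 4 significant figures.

1 mm over 1 m² is 1 L, so volume = 177.2 × 321.6 = 56987.52 L = 56.99 m³.

56.99 cubic metres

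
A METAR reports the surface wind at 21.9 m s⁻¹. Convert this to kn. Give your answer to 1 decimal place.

1 m/s = 1.94384 kt, so 21.9 × 1.94384 = 42.6 kt.

42.6 kt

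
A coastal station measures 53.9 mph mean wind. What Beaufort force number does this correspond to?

53.9 mph = 24.1 m/s, which is Beaufort 9 (strong gale, 20.8–24.4 m/s).

Beaufort force 9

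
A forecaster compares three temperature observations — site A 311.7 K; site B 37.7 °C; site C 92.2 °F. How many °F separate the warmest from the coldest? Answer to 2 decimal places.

9.19 °F

site A: 311.7 K = 38.550 °C.
site C: 92.2 °F = 33.444 °C.
Spread: 38.550 − 33.444 = 5.106 °C = 9.19 °F.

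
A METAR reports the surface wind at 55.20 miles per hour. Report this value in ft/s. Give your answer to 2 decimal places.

1 mph = 1.46667 ft/s, so 55.20 × 1.46667 = 80.96 ft/s.

80.96 ft/s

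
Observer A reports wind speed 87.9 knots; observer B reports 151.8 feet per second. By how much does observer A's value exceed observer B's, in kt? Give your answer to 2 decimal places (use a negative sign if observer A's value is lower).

observer B: 151.8 ft/s = 89.9390 kt.
Difference: 87.9000 − 89.9390 = -2.04 kt.

-2.04 kt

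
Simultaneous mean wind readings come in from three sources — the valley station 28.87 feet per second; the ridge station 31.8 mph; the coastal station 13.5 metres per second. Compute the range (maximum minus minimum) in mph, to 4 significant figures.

the valley station: 28.87 ft/s = 19.6841 mph.
the coastal station: 13.5 m/s = 30.1986 mph.
Spread: 31.8000 − 19.6841 = 12.12 mph.

12.12 mph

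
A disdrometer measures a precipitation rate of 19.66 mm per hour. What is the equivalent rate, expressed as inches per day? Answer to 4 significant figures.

18.58 in/day

19.66 mm/hour × 0.0393701 in/mm × 24 hour/day = 18.58 in/day.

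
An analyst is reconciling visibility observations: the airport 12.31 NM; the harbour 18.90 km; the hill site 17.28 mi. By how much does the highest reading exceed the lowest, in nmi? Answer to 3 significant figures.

the harbour: 18.90 km = 10.2052 nmi.
the hill site: 17.28 SM = 15.0159 nmi.
Spread: 15.0159 − 10.2052 = 4.81 nmi.

4.81 nmi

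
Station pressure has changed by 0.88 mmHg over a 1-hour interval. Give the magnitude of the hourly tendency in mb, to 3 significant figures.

1.17 mb per hour

0.88 mmHg / 1 h × 1.33322 mb/mmHg = 1.17 mb/h.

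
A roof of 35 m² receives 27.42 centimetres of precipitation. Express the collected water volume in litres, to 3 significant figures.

Depth: 27.42 cm × 10 = 274.2 mm.
1 mm over 1 m² is 1 L, so volume = 274.2 × 35 = 9597 L ≈ 9600 L.

9600 litres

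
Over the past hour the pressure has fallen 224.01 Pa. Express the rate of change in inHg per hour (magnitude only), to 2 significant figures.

0.066 inHg per hour

224.01 Pa / 1 h × 0.0002953 inHg/Pa = 0.066 inHg/h.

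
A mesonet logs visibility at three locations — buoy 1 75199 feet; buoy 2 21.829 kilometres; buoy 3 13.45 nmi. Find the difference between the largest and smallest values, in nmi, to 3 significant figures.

1.66 nmi

buoy 1: 75199 ft = 12.3762 nmi.
buoy 2: 21.829 km = 11.7867 nmi.
Spread: 13.4500 − 11.7867 = 1.66 nmi.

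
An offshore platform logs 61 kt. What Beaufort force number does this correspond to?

61 kt lies in the Beaufort 11 band (violent storm, 56–63 kt).

Beaufort force 11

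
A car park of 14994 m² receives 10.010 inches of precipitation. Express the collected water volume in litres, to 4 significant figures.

Depth: 10.010 in × 25.4 = 254.254 mm.
1 mm over 1 m² is 1 L, so volume = 254.254 × 14994 = 3812284.5 L ≈ 3812000 L.

3812000 litres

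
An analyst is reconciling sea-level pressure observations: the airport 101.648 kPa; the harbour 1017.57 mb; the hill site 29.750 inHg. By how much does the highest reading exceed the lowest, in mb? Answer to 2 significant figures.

the airport: 101.648 kPa = 1016.48 mb.
the hill site: 29.750 inHg = 1007.45 mb.
Spread: 1017.57 − 1007.45 = 10 mb.

10 mb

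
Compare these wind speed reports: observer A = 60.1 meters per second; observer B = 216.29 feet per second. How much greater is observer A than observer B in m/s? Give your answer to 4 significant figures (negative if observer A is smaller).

-5.825 m/s

observer B: 216.29 ft/s = 65.92519 m/s.
Difference: 60.10000 − 65.92519 = -5.825 m/s.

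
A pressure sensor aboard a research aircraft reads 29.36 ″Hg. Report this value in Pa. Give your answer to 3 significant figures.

99400 Pa

1 inHg = 3386.39 Pa, so 29.36 × 3386.39 = 99400 Pa.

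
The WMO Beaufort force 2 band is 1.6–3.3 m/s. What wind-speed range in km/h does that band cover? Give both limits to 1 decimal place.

1.6–3.3 m/s × 3.6 = 5.8–11.9 km/h.

5.8 to 11.9 km/h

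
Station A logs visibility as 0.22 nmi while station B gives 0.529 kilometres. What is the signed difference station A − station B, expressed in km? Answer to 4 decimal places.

-0.1216 km

station A: 0.22 nmi = 0.407440 km.
Difference: 0.407440 − 0.529000 = -0.1216 km.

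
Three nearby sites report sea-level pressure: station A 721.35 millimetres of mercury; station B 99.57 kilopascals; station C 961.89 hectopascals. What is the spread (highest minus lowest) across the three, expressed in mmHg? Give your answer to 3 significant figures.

station B: 99.57 kPa = 746.836 mmHg.
station C: 961.89 hPa = 721.477 mmHg.
Spread: 746.836 − 721.350 = 25.5 mmHg.

25.5 mmHg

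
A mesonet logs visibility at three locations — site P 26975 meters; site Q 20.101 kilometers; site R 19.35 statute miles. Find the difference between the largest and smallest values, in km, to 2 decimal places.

site P: 26975 m = 26.9750 km.
site R: 19.35 SM = 31.1408 km.
Spread: 31.1408 − 20.1010 = 11.04 km.

11.04 km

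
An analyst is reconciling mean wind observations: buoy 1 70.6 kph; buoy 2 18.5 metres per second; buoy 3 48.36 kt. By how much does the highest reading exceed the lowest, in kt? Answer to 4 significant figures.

12.40 kt

buoy 1: 70.6 km/h = 38.1210 kt.
buoy 2: 18.5 m/s = 35.9611 kt.
Spread: 48.3600 − 35.9611 = 12.40 kt.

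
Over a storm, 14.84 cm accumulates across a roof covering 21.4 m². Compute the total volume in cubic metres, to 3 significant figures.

3.18 cubic metres

Depth: 14.84 cm × 10 = 148.4 mm.
1 mm over 1 m² is 1 L, so volume = 148.4 × 21.4 = 3175.76 L = 3.18 m³.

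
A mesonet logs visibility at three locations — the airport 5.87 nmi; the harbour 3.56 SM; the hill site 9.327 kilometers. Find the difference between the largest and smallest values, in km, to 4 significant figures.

the airport: 5.87 nmi = 10.87124 km.
the harbour: 3.56 SM = 5.72926 km.
Spread: 10.87124 − 5.72926 = 5.142 km.

5.142 km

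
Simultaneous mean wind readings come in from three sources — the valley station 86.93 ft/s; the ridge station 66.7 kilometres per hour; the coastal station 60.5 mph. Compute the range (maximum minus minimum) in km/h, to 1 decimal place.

30.7 km/h

the valley station: 86.93 ft/s = 95.387 km/h.
the coastal station: 60.5 mph = 97.365 km/h.
Spread: 97.365 − 66.700 = 30.7 km/h.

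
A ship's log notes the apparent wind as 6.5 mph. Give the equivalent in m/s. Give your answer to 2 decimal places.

1 mph = 0.44704 m/s, so 6.5 × 0.44704 = 2.91 m/s.

2.91 m/s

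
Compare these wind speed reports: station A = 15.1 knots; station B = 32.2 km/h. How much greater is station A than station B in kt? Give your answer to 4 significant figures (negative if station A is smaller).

station B: 32.2 km/h = 17.38661 kt.
Difference: 15.10000 − 17.38661 = -2.287 kt.

-2.287 kt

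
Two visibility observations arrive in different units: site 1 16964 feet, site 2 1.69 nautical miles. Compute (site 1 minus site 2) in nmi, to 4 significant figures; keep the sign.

site 1: 16964 ft = 2.79192 nmi.
Difference: 2.79192 − 1.69000 = 1.102 nmi.

1.102 nmi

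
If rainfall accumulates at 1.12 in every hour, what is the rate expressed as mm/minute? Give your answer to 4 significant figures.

0.4741 mm/minute

1.12 in/hour × 25.4 mm/in × 0.0166667 hour/minute = 0.4741 mm/minute.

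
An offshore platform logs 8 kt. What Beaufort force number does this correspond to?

Beaufort force 3

8 kt lies in the Beaufort 3 band (gentle breeze, 7–10 kt).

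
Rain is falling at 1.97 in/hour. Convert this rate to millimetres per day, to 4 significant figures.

1201 mm/day

1.97 in/hour × 25.4 mm/in × 24 hour/day = 1201 mm/day.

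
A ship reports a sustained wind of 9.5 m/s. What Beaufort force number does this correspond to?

9.5 m/s lies in the Beaufort 5 band (fresh breeze, 8.0–10.7 m/s).

Beaufort force 5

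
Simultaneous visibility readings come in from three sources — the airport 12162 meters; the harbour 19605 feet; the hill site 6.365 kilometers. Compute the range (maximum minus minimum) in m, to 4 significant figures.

the harbour: 19605 ft = 5975.60 m.
the hill site: 6.365 km = 6365.00 m.
Spread: 12162.00 − 5975.60 = 6186 m.

6186 m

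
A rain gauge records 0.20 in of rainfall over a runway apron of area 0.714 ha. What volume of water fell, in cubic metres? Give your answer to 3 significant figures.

Depth: 0.20 in × 25.4 = 5.08 mm.
Area: 0.714 ha = 7140 m².
1 mm over 1 m² is 1 L, so volume = 5.08 × 7140 = 36271.2 L = 36.3 m³.

36.3 cubic metres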